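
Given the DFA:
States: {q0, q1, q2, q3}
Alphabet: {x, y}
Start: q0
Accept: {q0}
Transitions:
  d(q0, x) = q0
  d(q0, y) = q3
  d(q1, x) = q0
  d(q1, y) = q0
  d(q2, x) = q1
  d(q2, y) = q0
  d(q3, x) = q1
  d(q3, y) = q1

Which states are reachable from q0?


BFS from q0:
  layer 0: {q0}
  layer 1: {q3}
  layer 2: {q1}

{q0, q1, q3}


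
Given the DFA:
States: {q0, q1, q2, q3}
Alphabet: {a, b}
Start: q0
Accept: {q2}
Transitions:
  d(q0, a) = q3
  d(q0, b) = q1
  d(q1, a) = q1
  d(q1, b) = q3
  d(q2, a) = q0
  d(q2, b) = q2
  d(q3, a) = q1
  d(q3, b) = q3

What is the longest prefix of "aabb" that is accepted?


Run the DFA, marking each prefix where the state is accepting:
  "" -> q0 [reject]
  "a" -> q3 [reject]
  "aa" -> q1 [reject]
  "aab" -> q3 [reject]
  "aabb" -> q3 [reject]

No prefix is accepted


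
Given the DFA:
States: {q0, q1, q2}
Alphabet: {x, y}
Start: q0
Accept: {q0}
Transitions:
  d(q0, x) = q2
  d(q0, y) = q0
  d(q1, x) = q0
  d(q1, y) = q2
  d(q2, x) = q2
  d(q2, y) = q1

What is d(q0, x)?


Looking up transition d(q0, x)

q2


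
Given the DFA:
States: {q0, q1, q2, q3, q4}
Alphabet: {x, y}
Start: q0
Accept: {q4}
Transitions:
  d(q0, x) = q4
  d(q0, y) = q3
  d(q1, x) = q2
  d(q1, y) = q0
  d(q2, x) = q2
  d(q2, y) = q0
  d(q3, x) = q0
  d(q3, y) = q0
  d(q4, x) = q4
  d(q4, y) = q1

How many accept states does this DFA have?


Accept states listed: {q4}
Counting: q4(1)

1


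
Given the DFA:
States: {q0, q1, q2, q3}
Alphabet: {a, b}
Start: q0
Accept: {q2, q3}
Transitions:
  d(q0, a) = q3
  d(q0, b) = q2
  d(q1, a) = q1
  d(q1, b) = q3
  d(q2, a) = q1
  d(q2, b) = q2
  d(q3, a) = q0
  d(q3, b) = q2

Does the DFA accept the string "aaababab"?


Trace: q0 -> q3 -> q0 -> q3 -> q2 -> q1 -> q3 -> q0 -> q2
Final state: q2
Accept states: {q2, q3}

Yes, accepted (final state q2 is an accept state)


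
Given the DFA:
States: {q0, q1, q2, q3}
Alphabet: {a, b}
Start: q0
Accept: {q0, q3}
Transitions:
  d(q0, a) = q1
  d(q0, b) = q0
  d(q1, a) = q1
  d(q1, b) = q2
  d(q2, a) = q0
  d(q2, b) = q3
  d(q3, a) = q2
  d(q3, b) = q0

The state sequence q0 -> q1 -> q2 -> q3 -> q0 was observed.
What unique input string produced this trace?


Trace back each transition to find the symbol:
  q0 --[a]--> q1
  q1 --[b]--> q2
  q2 --[b]--> q3
  q3 --[b]--> q0

"abbb"


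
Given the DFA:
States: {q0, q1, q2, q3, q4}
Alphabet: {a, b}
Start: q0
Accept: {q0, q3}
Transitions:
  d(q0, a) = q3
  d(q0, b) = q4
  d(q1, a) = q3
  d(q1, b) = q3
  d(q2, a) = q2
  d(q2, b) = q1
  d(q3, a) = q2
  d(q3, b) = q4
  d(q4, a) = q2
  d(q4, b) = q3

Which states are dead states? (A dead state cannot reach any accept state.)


Forward reachability from each state:
  q0 -> reaches accept state q0 (live)
  q1 -> reaches accept state q3 (live)
  q2 -> reaches accept state q3 (live)
  q3 -> reaches accept state q3 (live)
  q4 -> reaches accept state q3 (live)

None (all states can reach an accept state)


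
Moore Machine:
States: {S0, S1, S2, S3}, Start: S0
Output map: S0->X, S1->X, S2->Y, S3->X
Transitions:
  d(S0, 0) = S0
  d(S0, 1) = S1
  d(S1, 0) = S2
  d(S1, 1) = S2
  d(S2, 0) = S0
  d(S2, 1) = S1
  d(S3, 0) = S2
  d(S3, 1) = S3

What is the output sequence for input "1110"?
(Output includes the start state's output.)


Start: S0 (output X)
  --1--> S1 (output X)
  --1--> S2 (output Y)
  --1--> S1 (output X)
  --0--> S2 (output Y)

"XXYXY"


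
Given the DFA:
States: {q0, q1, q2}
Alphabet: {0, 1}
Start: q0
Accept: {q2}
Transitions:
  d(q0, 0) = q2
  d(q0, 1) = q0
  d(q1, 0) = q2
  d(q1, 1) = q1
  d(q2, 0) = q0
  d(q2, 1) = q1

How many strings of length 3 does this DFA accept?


Enumerating all length-3 strings:
  "000" -> q2 [accept]
  "001" -> q0 [reject]
  "010" -> q2 [accept]
  "011" -> q1 [reject]
  "100" -> q0 [reject]
  "101" -> q1 [reject]
  "110" -> q2 [accept]
  "111" -> q0 [reject]

3 out of 8


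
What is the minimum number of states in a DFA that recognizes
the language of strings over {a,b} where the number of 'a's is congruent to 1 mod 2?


States track (count of 'a') mod 2.
Need 2 states: one per remainder 0..1; accept = remainder 1.

2


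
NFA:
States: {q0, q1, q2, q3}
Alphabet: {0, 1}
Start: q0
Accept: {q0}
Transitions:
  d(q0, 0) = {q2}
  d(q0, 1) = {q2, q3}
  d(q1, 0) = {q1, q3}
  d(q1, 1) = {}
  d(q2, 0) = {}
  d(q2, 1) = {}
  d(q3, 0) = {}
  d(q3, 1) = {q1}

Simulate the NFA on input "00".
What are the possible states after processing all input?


Start: {q0}
  --0--> {q2}
  --0--> {}

{} (empty set, no valid transitions)


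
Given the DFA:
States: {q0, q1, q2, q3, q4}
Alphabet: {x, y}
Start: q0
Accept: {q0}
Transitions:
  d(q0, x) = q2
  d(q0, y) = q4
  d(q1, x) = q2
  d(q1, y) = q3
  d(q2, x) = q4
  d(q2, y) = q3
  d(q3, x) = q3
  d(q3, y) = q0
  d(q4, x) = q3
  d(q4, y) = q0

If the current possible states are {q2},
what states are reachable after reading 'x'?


Apply transition on 'x' from each current state:
  d(q2, x) = q4

{q4}


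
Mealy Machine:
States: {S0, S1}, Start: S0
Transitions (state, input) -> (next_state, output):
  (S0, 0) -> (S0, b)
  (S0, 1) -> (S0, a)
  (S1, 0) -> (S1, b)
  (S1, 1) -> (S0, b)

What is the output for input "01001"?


Step-by-step:
  (S0, 0) -> (S0, b)
  (S0, 1) -> (S0, a)
  (S0, 0) -> (S0, b)
  (S0, 0) -> (S0, b)
  (S0, 1) -> (S0, a)

"babba"


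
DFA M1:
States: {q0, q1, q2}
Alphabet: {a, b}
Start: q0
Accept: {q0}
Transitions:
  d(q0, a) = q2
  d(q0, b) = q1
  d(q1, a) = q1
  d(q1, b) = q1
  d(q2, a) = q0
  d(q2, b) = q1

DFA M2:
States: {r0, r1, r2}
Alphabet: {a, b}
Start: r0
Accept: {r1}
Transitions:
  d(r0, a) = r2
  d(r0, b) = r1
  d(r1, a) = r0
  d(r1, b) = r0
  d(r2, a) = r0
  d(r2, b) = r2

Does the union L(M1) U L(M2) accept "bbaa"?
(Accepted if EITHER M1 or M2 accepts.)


M1: final=q1 accepted=False
M2: final=r0 accepted=False

No, union rejects (neither accepts)


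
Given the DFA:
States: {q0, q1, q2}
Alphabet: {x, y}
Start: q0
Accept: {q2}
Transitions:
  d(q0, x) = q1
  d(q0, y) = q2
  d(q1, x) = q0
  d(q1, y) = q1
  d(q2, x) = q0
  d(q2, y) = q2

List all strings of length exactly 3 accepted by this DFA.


All strings of length 3: 8 total
Accepted: 3

"xxy", "yxy", "yyy"


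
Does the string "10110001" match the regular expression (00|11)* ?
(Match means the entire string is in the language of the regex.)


|string| = 8; first = '1'; last = '1'

No, "10110001" does not match (00|11)*


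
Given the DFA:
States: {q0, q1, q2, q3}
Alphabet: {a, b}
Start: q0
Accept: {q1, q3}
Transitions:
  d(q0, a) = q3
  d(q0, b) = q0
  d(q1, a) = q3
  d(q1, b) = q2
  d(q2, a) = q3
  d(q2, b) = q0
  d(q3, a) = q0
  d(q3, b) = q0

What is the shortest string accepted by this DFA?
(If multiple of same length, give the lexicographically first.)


BFS by string length (lex-first path to each state shown):
  len 0: q0<-""
  len 1: q0<-"b", q3<-"a"
Found accept state at length 1.

"a"


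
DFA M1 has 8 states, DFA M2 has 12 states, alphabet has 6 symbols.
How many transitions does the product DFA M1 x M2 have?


Product DFA has 8 * 12 = 96 states.
Each has 6 transitions: 96 * 6 = 576

576


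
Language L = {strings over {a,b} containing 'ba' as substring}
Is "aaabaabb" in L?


'ba' occurs at index 3

Yes, "aaabaabb" is in L


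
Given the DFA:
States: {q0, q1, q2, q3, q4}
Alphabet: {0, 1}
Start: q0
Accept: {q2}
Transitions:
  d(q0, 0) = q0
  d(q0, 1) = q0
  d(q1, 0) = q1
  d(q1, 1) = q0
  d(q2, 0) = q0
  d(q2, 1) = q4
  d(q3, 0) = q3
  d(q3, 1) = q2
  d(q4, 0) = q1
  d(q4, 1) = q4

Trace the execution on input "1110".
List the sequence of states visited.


Input: 1110
d(q0, 1) = q0
d(q0, 1) = q0
d(q0, 1) = q0
d(q0, 0) = q0


q0 -> q0 -> q0 -> q0 -> q0


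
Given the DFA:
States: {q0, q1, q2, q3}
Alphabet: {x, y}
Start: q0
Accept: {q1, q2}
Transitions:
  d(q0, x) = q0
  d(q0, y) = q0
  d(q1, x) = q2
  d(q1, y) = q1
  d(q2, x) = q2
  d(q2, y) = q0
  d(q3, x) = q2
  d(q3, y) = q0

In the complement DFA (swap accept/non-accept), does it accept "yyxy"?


Trace: q0 -> q0 -> q0 -> q0 -> q0
Final: q0
Original accept: {q1, q2}
Complement: q0 is not in original accept

Yes, complement accepts (original rejects)


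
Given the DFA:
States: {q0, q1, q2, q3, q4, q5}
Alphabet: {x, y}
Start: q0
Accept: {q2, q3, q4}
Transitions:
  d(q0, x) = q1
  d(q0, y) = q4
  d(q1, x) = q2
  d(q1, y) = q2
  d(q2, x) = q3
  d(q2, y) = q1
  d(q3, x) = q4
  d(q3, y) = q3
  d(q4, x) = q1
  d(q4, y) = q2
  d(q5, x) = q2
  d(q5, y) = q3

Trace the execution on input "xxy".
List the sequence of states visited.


Input: xxy
d(q0, x) = q1
d(q1, x) = q2
d(q2, y) = q1


q0 -> q1 -> q2 -> q1


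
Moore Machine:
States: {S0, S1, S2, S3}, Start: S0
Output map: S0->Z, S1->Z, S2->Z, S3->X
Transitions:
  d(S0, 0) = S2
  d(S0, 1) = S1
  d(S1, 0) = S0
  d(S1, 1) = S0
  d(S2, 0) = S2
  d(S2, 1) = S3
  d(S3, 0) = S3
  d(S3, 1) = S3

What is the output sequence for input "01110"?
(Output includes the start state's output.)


Start: S0 (output Z)
  --0--> S2 (output Z)
  --1--> S3 (output X)
  --1--> S3 (output X)
  --1--> S3 (output X)
  --0--> S3 (output X)

"ZZXXXX"


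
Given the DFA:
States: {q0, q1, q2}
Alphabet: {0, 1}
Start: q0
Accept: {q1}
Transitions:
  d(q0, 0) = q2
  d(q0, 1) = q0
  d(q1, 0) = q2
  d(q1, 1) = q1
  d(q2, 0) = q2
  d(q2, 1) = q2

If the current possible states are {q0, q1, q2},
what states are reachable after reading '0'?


Apply transition on '0' from each current state:
  d(q0, 0) = q2
  d(q1, 0) = q2
  d(q2, 0) = q2

{q2}


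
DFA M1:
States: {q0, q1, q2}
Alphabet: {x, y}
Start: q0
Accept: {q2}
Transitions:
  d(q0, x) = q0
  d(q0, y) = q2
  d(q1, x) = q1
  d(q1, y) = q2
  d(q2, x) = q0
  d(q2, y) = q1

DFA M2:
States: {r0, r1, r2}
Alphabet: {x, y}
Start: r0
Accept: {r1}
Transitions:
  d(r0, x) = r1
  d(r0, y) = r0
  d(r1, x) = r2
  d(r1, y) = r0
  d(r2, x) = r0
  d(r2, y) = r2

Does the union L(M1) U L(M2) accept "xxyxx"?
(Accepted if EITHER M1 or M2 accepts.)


M1: final=q0 accepted=False
M2: final=r1 accepted=True

Yes, union accepts


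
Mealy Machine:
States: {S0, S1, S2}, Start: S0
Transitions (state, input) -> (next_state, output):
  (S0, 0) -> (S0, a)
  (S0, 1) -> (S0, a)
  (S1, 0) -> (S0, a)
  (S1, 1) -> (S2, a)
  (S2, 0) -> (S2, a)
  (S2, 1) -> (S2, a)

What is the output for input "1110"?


Step-by-step:
  (S0, 1) -> (S0, a)
  (S0, 1) -> (S0, a)
  (S0, 1) -> (S0, a)
  (S0, 0) -> (S0, a)

"aaaa"


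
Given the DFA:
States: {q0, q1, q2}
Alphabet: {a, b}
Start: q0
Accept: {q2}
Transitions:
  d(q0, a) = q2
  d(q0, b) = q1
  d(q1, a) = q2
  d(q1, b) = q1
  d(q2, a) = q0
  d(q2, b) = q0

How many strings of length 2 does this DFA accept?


Enumerating all length-2 strings:
  "aa" -> q0 [reject]
  "ab" -> q0 [reject]
  "ba" -> q2 [accept]
  "bb" -> q1 [reject]

1 out of 4


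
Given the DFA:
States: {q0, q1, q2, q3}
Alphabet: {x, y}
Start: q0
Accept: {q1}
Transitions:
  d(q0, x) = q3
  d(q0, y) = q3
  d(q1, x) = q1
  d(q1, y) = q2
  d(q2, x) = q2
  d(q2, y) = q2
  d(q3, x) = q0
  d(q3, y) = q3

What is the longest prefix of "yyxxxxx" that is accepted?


Run the DFA, marking each prefix where the state is accepting:
  "" -> q0 [reject]
  "y" -> q3 [reject]
  "yy" -> q3 [reject]
  "yyx" -> q0 [reject]
  "yyxx" -> q3 [reject]
  "yyxxx" -> q0 [reject]
  "yyxxxx" -> q3 [reject]
  "yyxxxxx" -> q0 [reject]

No prefix is accepted


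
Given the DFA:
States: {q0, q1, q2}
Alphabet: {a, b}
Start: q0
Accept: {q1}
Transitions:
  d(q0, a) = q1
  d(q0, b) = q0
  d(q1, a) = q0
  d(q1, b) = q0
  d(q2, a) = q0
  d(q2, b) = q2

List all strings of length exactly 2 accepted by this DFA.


All strings of length 2: 4 total
Accepted: 1

"ba"


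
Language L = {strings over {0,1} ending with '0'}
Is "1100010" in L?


last symbol = '0'

Yes, "1100010" is in L


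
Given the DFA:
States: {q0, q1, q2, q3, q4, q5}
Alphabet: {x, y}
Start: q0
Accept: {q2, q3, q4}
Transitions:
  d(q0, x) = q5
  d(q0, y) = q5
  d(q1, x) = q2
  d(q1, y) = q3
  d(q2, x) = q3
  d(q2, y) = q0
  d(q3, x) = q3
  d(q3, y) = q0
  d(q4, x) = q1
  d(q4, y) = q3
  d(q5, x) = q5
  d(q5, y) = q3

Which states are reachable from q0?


BFS from q0:
  layer 0: {q0}
  layer 1: {q5}
  layer 2: {q3}

{q0, q3, q5}


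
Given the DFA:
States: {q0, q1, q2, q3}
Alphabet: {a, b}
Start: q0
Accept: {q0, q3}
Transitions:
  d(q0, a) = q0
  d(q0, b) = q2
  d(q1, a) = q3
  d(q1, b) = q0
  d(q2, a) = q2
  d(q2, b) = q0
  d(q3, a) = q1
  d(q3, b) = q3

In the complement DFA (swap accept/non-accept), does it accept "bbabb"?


Trace: q0 -> q2 -> q0 -> q0 -> q2 -> q0
Final: q0
Original accept: {q0, q3}
Complement: q0 is in original accept

No, complement rejects (original accepts)


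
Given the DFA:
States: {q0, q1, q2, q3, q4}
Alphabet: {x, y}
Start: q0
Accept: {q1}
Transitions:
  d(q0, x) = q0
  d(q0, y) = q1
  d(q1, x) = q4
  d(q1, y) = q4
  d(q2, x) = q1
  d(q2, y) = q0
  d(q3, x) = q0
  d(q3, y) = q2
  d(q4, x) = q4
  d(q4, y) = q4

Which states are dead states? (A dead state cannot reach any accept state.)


Forward reachability from each state:
  q0 -> reaches accept state q1 (live)
  q1 -> reaches accept state q1 (live)
  q2 -> reaches accept state q1 (live)
  q3 -> reaches accept state q1 (live)
  q4 -> reaches {q4}, no accept state (dead)

{q4}


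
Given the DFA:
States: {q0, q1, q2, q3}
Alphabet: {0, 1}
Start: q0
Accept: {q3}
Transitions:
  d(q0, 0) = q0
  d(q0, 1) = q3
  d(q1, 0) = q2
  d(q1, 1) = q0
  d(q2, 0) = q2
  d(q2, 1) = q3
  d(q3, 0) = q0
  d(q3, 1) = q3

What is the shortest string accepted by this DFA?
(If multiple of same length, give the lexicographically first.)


BFS by string length (lex-first path to each state shown):
  len 0: q0<-""
  len 1: q0<-"0", q3<-"1"
Found accept state at length 1.

"1"


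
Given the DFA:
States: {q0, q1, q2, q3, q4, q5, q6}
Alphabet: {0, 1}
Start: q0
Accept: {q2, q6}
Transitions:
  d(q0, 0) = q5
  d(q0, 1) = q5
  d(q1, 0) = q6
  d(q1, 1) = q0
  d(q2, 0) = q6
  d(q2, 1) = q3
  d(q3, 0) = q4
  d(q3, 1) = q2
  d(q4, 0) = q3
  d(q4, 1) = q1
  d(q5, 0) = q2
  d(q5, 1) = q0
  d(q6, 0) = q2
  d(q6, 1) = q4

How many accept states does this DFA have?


Accept states listed: {q2, q6}
Counting: q2(1) q6(2)

2


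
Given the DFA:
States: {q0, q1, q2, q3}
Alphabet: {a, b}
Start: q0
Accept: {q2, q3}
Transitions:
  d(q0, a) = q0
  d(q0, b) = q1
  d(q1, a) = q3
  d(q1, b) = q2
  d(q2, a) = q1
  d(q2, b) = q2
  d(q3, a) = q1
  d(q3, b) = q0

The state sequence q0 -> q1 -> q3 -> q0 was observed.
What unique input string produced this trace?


Trace back each transition to find the symbol:
  q0 --[b]--> q1
  q1 --[a]--> q3
  q3 --[b]--> q0

"bab"


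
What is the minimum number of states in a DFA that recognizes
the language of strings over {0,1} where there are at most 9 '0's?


States: count = 0, 1, ..., 9 (all accepting; 10 states), plus a dead state for count > 9.
Total: 10 + 1 = 11.

11


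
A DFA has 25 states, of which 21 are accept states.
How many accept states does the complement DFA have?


Complement swaps accept and non-accept states.
25 - 21 = 4

4


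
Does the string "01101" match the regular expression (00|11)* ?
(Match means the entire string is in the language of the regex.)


|string| = 5; first = '0'; last = '1'

No, "01101" does not match (00|11)*


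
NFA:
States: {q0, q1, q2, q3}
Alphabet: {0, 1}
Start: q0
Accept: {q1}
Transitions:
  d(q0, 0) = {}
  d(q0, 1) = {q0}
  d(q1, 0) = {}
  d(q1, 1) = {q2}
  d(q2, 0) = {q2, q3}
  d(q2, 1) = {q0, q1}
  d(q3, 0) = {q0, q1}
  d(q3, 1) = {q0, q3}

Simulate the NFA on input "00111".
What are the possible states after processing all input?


Start: {q0}
  --0--> {}
  --0--> {}
  --1--> {}
  --1--> {}
  --1--> {}

{} (empty set, no valid transitions)


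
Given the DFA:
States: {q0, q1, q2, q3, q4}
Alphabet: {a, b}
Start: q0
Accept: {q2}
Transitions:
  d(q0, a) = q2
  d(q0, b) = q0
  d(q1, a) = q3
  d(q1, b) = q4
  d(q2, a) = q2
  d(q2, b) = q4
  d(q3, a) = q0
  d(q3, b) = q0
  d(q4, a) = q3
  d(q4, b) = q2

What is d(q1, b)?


Looking up transition d(q1, b)

q4


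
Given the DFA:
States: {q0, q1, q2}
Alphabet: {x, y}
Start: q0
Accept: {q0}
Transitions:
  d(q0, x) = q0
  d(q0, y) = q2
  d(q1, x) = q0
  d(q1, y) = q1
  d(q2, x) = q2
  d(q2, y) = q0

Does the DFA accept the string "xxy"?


Trace: q0 -> q0 -> q0 -> q2
Final state: q2
Accept states: {q0}

No, rejected (final state q2 is not an accept state)


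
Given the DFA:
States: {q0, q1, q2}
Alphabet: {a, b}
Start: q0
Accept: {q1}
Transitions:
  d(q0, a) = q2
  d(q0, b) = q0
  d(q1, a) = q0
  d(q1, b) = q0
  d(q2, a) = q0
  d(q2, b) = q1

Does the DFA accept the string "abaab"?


Trace: q0 -> q2 -> q1 -> q0 -> q2 -> q1
Final state: q1
Accept states: {q1}

Yes, accepted (final state q1 is an accept state)


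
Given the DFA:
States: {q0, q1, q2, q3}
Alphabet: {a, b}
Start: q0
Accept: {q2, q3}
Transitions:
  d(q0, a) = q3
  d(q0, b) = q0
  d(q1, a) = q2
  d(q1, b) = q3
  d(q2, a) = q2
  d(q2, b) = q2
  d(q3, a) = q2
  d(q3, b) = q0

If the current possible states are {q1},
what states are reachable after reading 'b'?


Apply transition on 'b' from each current state:
  d(q1, b) = q3

{q3}


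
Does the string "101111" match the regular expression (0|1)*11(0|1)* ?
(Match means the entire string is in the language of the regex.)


|string| = 6; first = '1'; last = '1'

Yes, "101111" matches (0|1)*11(0|1)*


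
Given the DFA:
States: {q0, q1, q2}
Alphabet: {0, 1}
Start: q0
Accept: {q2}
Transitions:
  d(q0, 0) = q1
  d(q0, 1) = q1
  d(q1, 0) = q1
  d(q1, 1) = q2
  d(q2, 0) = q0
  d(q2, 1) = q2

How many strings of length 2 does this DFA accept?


Enumerating all length-2 strings:
  "00" -> q1 [reject]
  "01" -> q2 [accept]
  "10" -> q1 [reject]
  "11" -> q2 [accept]

2 out of 4


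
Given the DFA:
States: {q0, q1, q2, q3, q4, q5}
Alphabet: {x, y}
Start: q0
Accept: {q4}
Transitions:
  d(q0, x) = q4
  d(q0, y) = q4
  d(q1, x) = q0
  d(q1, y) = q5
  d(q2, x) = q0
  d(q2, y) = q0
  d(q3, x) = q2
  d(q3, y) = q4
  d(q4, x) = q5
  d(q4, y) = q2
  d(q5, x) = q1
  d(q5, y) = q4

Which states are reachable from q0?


BFS from q0:
  layer 0: {q0}
  layer 1: {q4}
  layer 2: {q2, q5}
  layer 3: {q1}

{q0, q1, q2, q4, q5}


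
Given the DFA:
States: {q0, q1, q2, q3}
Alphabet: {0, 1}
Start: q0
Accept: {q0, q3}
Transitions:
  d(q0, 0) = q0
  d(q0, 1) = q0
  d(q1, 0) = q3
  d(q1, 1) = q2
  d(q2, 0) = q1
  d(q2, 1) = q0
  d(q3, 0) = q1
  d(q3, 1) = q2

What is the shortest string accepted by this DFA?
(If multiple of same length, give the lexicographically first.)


BFS by string length (lex-first path to each state shown):
  len 0: q0<-""
Found accept state at length 0.

"" (empty string)


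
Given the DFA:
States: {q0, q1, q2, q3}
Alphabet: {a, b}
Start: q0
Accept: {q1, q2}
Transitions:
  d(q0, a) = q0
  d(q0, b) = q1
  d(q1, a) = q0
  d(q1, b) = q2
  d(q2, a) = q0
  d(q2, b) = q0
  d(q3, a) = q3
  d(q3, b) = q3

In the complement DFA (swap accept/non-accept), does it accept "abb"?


Trace: q0 -> q0 -> q1 -> q2
Final: q2
Original accept: {q1, q2}
Complement: q2 is in original accept

No, complement rejects (original accepts)


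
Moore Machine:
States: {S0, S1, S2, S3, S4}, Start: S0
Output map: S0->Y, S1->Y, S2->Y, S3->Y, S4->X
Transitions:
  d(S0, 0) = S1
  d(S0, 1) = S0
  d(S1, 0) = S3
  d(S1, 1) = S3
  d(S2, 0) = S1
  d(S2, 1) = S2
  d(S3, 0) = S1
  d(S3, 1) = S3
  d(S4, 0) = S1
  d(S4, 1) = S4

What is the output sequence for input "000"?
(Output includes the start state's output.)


Start: S0 (output Y)
  --0--> S1 (output Y)
  --0--> S3 (output Y)
  --0--> S1 (output Y)

"YYYY"


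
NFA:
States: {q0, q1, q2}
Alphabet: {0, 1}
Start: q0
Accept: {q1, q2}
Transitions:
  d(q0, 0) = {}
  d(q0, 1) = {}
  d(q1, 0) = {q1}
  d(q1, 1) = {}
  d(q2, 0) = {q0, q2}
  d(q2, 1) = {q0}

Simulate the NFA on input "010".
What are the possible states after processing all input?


Start: {q0}
  --0--> {}
  --1--> {}
  --0--> {}

{} (empty set, no valid transitions)


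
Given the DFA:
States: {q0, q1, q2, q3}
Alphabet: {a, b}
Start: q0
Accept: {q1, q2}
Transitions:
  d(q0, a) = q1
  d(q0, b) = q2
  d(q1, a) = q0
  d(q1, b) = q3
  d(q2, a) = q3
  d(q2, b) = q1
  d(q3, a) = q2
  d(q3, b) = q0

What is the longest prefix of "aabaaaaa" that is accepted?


Run the DFA, marking each prefix where the state is accepting:
  "" -> q0 [reject]
  "a" -> q1 [accept]
  "aa" -> q0 [reject]
  "aab" -> q2 [accept]
  "aaba" -> q3 [reject]
  "aabaa" -> q2 [accept]
  "aabaaa" -> q3 [reject]
  "aabaaaa" -> q2 [accept]
  "aabaaaaa" -> q3 [reject]

"aabaaaa"


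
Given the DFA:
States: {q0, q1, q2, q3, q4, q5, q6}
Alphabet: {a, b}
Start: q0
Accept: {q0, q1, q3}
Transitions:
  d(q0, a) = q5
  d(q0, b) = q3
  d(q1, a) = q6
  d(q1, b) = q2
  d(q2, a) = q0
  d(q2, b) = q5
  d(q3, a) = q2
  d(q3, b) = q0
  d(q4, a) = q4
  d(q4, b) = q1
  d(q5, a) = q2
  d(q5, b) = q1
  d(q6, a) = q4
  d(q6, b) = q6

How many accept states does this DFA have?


Accept states listed: {q0, q1, q3}
Counting: q0(1) q1(2) q3(3)

3


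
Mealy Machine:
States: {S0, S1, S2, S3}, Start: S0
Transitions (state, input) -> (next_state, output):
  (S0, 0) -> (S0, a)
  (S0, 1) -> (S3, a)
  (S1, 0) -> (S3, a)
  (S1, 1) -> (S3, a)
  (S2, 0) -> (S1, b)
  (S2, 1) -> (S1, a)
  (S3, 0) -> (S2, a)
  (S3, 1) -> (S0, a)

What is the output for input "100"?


Step-by-step:
  (S0, 1) -> (S3, a)
  (S3, 0) -> (S2, a)
  (S2, 0) -> (S1, b)

"aab"


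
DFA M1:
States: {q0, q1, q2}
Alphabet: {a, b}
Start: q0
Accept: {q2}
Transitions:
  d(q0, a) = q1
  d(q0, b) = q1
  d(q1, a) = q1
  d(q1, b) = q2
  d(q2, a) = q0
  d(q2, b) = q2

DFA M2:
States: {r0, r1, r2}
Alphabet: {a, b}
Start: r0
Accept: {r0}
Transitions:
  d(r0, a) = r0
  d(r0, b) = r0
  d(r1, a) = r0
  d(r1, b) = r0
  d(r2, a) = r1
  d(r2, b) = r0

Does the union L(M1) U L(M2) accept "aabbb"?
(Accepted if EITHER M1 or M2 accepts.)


M1: final=q2 accepted=True
M2: final=r0 accepted=True

Yes, union accepts


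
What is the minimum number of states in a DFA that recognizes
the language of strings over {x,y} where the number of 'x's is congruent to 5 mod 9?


States track (count of 'x') mod 9.
Need 9 states: one per remainder 0..8; accept = remainder 5.

9


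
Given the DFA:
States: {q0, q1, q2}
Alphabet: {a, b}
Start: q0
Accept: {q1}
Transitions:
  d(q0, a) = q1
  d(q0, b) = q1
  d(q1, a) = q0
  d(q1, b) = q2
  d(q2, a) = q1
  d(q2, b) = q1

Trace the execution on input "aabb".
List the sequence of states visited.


Input: aabb
d(q0, a) = q1
d(q1, a) = q0
d(q0, b) = q1
d(q1, b) = q2


q0 -> q1 -> q0 -> q1 -> q2


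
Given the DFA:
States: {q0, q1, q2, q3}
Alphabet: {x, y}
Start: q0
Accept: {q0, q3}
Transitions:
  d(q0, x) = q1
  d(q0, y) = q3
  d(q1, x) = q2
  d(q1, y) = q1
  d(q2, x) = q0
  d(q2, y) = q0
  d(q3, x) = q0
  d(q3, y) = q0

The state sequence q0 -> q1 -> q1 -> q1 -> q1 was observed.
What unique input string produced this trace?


Trace back each transition to find the symbol:
  q0 --[x]--> q1
  q1 --[y]--> q1
  q1 --[y]--> q1
  q1 --[y]--> q1

"xyyy"


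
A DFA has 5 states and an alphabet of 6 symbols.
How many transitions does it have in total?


Each state has exactly one transition per symbol.
5 * 6 = 30

30


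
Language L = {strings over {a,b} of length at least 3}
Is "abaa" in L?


length = 4

Yes, "abaa" is in L


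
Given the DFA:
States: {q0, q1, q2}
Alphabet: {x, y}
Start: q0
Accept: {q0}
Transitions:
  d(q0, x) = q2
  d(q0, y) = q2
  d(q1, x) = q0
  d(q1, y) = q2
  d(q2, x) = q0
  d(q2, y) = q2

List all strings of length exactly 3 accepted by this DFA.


All strings of length 3: 8 total
Accepted: 2

"xyx", "yyx"


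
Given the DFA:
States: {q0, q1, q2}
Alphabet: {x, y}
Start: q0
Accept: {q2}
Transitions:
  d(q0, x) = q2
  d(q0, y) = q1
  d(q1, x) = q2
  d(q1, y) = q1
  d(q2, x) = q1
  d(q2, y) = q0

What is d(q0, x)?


Looking up transition d(q0, x)

q2


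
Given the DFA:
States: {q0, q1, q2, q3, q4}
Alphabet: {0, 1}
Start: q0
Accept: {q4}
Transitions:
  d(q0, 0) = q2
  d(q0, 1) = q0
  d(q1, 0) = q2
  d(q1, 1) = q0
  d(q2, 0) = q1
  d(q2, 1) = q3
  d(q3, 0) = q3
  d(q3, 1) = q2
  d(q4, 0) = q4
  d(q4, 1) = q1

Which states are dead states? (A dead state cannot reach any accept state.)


Forward reachability from each state:
  q0 -> reaches {q0, q1, q2, q3}, no accept state (dead)
  q1 -> reaches {q0, q1, q2, q3}, no accept state (dead)
  q2 -> reaches {q0, q1, q2, q3}, no accept state (dead)
  q3 -> reaches {q0, q1, q2, q3}, no accept state (dead)
  q4 -> reaches accept state q4 (live)

{q0, q1, q2, q3}


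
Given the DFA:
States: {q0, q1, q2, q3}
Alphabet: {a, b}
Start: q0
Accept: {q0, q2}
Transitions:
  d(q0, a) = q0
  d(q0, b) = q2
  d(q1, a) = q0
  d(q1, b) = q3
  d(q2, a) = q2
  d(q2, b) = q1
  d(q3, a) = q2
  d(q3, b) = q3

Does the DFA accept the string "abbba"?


Trace: q0 -> q0 -> q2 -> q1 -> q3 -> q2
Final state: q2
Accept states: {q0, q2}

Yes, accepted (final state q2 is an accept state)


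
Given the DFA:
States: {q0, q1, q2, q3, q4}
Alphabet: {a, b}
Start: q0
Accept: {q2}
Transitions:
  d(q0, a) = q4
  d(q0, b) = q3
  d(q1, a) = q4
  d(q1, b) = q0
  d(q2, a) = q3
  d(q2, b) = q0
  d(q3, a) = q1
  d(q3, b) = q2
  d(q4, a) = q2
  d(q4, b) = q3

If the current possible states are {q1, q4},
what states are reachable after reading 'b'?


Apply transition on 'b' from each current state:
  d(q1, b) = q0
  d(q4, b) = q3

{q0, q3}


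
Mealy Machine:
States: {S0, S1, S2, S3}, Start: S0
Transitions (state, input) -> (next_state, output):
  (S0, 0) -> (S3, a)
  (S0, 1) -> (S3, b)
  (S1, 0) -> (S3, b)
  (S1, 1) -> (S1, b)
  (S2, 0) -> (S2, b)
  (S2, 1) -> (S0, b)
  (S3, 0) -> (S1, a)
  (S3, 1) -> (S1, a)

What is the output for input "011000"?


Step-by-step:
  (S0, 0) -> (S3, a)
  (S3, 1) -> (S1, a)
  (S1, 1) -> (S1, b)
  (S1, 0) -> (S3, b)
  (S3, 0) -> (S1, a)
  (S1, 0) -> (S3, b)

"aabbab"


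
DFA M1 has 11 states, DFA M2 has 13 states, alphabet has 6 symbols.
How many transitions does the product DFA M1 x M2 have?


Product DFA has 11 * 13 = 143 states.
Each has 6 transitions: 143 * 6 = 858

858


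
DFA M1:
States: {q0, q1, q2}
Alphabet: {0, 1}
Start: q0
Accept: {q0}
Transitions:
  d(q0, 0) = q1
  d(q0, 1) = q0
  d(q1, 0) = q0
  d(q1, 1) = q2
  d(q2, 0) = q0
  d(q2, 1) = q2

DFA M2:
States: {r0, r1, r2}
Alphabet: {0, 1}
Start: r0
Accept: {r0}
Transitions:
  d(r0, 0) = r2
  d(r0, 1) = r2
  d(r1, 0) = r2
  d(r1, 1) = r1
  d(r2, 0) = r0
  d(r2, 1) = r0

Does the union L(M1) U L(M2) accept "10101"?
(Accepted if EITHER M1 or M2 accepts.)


M1: final=q0 accepted=True
M2: final=r2 accepted=False

Yes, union accepts


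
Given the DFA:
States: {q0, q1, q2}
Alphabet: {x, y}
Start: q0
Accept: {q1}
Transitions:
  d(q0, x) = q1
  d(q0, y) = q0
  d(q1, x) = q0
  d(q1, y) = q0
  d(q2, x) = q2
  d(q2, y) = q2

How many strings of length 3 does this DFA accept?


Enumerating all length-3 strings:
  "xxx" -> q1 [accept]
  "xxy" -> q0 [reject]
  "xyx" -> q1 [accept]
  "xyy" -> q0 [reject]
  "yxx" -> q0 [reject]
  "yxy" -> q0 [reject]
  "yyx" -> q1 [accept]
  "yyy" -> q0 [reject]

3 out of 8


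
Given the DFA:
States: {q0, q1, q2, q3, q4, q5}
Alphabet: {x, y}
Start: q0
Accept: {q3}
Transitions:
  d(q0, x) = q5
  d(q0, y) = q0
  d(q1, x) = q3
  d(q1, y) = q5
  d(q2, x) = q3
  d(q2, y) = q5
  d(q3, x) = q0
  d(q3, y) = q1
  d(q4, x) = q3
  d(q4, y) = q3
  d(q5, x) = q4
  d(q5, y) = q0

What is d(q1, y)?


Looking up transition d(q1, y)

q5


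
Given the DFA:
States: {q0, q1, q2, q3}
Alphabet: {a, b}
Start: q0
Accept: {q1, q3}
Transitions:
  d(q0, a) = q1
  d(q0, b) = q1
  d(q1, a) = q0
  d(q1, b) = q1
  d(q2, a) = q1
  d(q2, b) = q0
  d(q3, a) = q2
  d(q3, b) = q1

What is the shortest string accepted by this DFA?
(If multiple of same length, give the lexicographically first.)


BFS by string length (lex-first path to each state shown):
  len 0: q0<-""
  len 1: q1<-"a"
Found accept state at length 1.

"a"


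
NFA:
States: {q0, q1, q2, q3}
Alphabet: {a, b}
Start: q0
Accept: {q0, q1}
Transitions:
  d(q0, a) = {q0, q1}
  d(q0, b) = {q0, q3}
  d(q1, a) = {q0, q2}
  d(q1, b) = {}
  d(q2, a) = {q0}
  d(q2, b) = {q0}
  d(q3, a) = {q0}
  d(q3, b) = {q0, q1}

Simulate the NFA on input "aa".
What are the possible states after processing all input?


Start: {q0}
  --a--> {q0, q1}
  --a--> {q0, q1, q2}

{q0, q1, q2}


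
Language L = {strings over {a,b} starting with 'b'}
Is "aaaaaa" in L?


first symbol = 'a'

No, "aaaaaa" is not in L


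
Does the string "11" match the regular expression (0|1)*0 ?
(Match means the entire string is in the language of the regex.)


|string| = 2; first = '1'; last = '1'

No, "11" does not match (0|1)*0


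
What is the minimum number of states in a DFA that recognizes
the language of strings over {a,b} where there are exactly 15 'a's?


States: count = 0, 1, ..., 15 (that's 16 states), plus a dead state for count > 15.
Total: 16 + 1 = 17. Accept = count-15 state.

17


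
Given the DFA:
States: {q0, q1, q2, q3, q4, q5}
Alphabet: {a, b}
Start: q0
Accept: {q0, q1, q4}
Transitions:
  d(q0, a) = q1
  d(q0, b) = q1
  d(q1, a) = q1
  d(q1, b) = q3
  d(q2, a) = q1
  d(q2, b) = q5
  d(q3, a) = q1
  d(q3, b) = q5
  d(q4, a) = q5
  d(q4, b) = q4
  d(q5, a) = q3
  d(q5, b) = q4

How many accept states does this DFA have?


Accept states listed: {q0, q1, q4}
Counting: q0(1) q1(2) q4(3)

3


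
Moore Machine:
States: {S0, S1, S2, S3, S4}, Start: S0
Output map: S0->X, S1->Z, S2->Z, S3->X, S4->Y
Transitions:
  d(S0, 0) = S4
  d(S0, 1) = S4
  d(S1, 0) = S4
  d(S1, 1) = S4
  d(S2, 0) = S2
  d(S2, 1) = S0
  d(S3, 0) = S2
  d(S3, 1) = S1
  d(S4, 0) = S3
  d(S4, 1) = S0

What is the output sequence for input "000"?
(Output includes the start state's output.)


Start: S0 (output X)
  --0--> S4 (output Y)
  --0--> S3 (output X)
  --0--> S2 (output Z)

"XYXZ"


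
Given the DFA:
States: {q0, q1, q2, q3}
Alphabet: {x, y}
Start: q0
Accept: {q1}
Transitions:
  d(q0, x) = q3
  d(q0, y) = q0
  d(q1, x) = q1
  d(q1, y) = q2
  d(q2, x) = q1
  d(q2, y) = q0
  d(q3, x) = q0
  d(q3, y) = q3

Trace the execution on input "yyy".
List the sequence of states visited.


Input: yyy
d(q0, y) = q0
d(q0, y) = q0
d(q0, y) = q0


q0 -> q0 -> q0 -> q0


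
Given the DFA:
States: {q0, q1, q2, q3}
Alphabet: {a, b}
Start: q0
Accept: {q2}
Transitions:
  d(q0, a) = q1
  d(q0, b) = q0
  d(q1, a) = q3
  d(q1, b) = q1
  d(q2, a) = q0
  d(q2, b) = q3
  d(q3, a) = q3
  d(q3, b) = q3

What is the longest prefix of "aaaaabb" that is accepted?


Run the DFA, marking each prefix where the state is accepting:
  "" -> q0 [reject]
  "a" -> q1 [reject]
  "aa" -> q3 [reject]
  "aaa" -> q3 [reject]
  "aaaa" -> q3 [reject]
  "aaaaa" -> q3 [reject]
  "aaaaab" -> q3 [reject]
  "aaaaabb" -> q3 [reject]

No prefix is accepted


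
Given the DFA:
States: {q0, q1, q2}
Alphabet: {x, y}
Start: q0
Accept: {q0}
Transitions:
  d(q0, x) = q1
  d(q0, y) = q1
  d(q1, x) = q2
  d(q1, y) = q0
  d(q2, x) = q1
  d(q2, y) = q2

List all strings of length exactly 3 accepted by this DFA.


All strings of length 3: 8 total
Accepted: 0

None


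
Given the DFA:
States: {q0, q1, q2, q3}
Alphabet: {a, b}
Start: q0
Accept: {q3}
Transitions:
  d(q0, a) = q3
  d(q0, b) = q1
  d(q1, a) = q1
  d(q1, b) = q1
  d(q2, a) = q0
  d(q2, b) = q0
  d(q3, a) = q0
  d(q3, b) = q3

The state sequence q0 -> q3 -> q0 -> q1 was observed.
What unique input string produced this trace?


Trace back each transition to find the symbol:
  q0 --[a]--> q3
  q3 --[a]--> q0
  q0 --[b]--> q1

"aab"


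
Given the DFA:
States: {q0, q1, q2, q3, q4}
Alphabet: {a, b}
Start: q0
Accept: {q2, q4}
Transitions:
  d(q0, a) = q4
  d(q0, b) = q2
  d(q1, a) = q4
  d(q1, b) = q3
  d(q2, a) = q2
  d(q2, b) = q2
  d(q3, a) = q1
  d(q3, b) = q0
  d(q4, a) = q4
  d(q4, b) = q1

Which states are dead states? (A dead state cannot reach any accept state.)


Forward reachability from each state:
  q0 -> reaches accept state q2 (live)
  q1 -> reaches accept state q2 (live)
  q2 -> reaches accept state q2 (live)
  q3 -> reaches accept state q2 (live)
  q4 -> reaches accept state q2 (live)

None (all states can reach an accept state)


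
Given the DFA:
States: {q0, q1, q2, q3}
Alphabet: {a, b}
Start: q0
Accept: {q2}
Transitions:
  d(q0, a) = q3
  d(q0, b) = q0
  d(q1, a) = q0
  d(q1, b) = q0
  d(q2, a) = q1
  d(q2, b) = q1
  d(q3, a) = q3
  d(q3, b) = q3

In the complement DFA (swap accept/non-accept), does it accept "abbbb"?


Trace: q0 -> q3 -> q3 -> q3 -> q3 -> q3
Final: q3
Original accept: {q2}
Complement: q3 is not in original accept

Yes, complement accepts (original rejects)


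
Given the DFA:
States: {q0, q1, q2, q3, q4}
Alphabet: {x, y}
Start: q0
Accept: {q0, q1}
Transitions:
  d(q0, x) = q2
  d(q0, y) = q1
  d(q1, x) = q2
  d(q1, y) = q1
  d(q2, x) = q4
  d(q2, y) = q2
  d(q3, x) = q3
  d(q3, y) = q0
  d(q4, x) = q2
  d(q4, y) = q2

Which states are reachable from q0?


BFS from q0:
  layer 0: {q0}
  layer 1: {q1, q2}
  layer 2: {q4}

{q0, q1, q2, q4}


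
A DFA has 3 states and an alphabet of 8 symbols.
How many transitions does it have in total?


Each state has exactly one transition per symbol.
3 * 8 = 24

24


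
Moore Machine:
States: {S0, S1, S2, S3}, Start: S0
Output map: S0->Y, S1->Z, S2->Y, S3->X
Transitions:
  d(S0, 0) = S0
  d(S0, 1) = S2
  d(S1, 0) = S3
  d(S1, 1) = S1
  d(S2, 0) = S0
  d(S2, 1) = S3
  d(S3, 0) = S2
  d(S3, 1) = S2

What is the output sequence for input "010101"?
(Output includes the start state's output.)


Start: S0 (output Y)
  --0--> S0 (output Y)
  --1--> S2 (output Y)
  --0--> S0 (output Y)
  --1--> S2 (output Y)
  --0--> S0 (output Y)
  --1--> S2 (output Y)

"YYYYYYY"


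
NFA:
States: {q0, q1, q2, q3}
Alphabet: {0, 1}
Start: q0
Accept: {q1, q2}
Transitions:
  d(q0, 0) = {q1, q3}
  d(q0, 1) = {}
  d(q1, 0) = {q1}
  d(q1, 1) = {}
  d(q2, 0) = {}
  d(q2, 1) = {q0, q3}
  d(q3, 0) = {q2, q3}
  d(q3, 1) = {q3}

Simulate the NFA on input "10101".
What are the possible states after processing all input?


Start: {q0}
  --1--> {}
  --0--> {}
  --1--> {}
  --0--> {}
  --1--> {}

{} (empty set, no valid transitions)


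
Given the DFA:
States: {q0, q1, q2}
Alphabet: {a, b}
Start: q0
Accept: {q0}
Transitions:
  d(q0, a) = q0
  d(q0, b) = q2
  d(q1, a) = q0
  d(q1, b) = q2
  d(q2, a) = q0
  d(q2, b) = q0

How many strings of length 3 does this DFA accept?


Enumerating all length-3 strings:
  "aaa" -> q0 [accept]
  "aab" -> q2 [reject]
  "aba" -> q0 [accept]
  "abb" -> q0 [accept]
  "baa" -> q0 [accept]
  "bab" -> q2 [reject]
  "bba" -> q0 [accept]
  "bbb" -> q2 [reject]

5 out of 8


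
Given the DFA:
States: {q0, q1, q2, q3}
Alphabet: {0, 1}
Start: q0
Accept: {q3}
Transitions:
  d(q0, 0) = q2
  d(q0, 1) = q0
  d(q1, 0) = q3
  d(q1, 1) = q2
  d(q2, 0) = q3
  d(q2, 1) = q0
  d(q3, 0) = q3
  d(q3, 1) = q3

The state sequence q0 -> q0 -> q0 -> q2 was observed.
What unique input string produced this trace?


Trace back each transition to find the symbol:
  q0 --[1]--> q0
  q0 --[1]--> q0
  q0 --[0]--> q2

"110"


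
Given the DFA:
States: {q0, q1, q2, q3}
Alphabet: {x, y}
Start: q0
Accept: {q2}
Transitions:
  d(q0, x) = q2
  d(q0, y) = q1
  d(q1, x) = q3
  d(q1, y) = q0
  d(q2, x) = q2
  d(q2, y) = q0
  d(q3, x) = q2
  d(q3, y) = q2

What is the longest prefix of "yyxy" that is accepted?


Run the DFA, marking each prefix where the state is accepting:
  "" -> q0 [reject]
  "y" -> q1 [reject]
  "yy" -> q0 [reject]
  "yyx" -> q2 [accept]
  "yyxy" -> q0 [reject]

"yyx"


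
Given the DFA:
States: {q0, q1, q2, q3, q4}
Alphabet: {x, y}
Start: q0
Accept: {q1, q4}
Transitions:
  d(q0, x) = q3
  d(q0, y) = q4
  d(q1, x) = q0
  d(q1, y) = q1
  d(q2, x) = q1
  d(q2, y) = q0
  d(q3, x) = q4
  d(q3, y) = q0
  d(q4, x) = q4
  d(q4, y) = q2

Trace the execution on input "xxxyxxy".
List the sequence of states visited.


Input: xxxyxxy
d(q0, x) = q3
d(q3, x) = q4
d(q4, x) = q4
d(q4, y) = q2
d(q2, x) = q1
d(q1, x) = q0
d(q0, y) = q4


q0 -> q3 -> q4 -> q4 -> q2 -> q1 -> q0 -> q4


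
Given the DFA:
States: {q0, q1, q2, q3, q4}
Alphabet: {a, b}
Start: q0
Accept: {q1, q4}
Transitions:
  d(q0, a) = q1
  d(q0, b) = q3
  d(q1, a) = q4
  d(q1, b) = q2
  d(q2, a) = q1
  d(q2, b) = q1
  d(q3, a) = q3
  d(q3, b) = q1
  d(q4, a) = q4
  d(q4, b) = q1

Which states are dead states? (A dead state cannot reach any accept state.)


Forward reachability from each state:
  q0 -> reaches accept state q1 (live)
  q1 -> reaches accept state q1 (live)
  q2 -> reaches accept state q1 (live)
  q3 -> reaches accept state q1 (live)
  q4 -> reaches accept state q1 (live)

None (all states can reach an accept state)


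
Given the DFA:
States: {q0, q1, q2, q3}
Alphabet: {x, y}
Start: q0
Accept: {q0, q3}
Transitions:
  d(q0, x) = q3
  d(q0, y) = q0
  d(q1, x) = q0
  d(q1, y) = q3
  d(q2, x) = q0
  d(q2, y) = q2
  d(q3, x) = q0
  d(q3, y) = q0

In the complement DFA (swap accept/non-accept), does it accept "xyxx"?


Trace: q0 -> q3 -> q0 -> q3 -> q0
Final: q0
Original accept: {q0, q3}
Complement: q0 is in original accept

No, complement rejects (original accepts)


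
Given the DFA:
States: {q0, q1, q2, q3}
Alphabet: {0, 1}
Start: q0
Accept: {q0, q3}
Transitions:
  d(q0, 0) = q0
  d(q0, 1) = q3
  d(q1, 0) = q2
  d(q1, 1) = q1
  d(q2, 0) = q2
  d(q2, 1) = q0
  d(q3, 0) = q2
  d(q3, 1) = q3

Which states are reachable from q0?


BFS from q0:
  layer 0: {q0}
  layer 1: {q3}
  layer 2: {q2}

{q0, q2, q3}


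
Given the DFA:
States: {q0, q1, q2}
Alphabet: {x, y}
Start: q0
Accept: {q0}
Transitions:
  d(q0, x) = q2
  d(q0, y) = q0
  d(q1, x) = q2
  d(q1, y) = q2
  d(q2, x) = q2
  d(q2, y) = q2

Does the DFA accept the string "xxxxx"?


Trace: q0 -> q2 -> q2 -> q2 -> q2 -> q2
Final state: q2
Accept states: {q0}

No, rejected (final state q2 is not an accept state)


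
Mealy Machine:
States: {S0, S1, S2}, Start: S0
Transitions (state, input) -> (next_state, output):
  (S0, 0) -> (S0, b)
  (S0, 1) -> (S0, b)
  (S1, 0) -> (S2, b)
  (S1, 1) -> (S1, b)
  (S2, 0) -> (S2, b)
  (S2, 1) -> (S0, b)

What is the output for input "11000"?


Step-by-step:
  (S0, 1) -> (S0, b)
  (S0, 1) -> (S0, b)
  (S0, 0) -> (S0, b)
  (S0, 0) -> (S0, b)
  (S0, 0) -> (S0, b)

"bbbbb"


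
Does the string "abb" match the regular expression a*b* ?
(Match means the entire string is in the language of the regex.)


|string| = 3; first = 'a'; last = 'b'

Yes, "abb" matches a*b*


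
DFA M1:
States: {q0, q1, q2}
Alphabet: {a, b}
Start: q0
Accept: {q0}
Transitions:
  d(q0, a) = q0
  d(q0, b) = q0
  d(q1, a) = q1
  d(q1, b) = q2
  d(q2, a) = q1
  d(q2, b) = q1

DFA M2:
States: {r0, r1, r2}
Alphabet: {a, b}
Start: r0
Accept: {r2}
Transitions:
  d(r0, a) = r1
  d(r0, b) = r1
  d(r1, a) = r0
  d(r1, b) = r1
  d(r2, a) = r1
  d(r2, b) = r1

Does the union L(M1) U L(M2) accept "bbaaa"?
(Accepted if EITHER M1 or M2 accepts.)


M1: final=q0 accepted=True
M2: final=r0 accepted=False

Yes, union accepts


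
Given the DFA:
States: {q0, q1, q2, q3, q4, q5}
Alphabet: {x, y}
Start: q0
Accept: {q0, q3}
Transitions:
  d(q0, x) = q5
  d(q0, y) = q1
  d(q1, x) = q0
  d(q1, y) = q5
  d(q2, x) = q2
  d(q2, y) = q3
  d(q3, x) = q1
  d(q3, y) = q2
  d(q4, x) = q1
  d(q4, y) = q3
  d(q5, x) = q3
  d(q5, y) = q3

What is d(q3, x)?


Looking up transition d(q3, x)

q1


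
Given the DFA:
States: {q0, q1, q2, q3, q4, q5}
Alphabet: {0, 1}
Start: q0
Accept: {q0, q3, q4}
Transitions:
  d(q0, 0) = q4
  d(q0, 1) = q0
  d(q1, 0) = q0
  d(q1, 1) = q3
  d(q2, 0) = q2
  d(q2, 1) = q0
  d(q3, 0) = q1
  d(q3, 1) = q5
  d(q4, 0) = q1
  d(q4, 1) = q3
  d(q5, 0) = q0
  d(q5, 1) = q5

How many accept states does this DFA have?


Accept states listed: {q0, q3, q4}
Counting: q0(1) q3(2) q4(3)

3


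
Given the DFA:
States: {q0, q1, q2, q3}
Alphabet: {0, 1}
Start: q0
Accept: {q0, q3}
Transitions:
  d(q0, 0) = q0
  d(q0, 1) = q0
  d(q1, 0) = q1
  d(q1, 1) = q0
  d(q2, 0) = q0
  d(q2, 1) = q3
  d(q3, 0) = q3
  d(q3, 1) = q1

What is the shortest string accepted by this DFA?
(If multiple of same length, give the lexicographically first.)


BFS by string length (lex-first path to each state shown):
  len 0: q0<-""
Found accept state at length 0.

"" (empty string)
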